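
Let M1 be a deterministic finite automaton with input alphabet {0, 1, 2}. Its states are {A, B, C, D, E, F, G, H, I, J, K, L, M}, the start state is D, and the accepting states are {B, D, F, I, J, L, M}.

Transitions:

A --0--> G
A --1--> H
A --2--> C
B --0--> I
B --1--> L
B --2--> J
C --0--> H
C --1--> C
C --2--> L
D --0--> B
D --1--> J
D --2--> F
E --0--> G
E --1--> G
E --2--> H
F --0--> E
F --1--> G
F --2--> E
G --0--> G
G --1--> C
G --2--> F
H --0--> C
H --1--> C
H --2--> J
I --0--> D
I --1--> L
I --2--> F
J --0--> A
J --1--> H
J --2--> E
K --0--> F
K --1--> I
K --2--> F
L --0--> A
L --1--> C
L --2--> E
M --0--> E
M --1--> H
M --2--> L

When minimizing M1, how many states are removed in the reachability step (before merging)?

Starting at D and following transitions, the reachable set is {A, B, C, D, E, F, G, H, I, J, L}. That leaves K, M unreachable — 2 in total.

2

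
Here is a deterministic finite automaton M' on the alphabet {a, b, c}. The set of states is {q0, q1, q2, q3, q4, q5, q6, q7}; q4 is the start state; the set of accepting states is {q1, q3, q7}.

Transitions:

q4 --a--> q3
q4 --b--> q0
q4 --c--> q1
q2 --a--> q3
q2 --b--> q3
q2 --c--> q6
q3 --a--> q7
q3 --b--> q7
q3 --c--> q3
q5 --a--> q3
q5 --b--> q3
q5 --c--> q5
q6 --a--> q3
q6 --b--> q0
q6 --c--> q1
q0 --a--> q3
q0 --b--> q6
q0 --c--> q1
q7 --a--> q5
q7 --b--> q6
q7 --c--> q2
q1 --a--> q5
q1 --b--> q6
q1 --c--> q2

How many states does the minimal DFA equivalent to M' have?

Initial partition by acceptance: {q1,q3,q7} | {q0,q2,q4,q5,q6}.
On input a, block {q1,q3,q7} splits into {q1,q7} and {q3}.
Refine {q0,q2,q4,q5,q6} on symbol b: members go to different blocks, giving {q0,q4,q6} and {q2,q5}.
Refine {q2,q5} on symbol c: members go to different blocks, giving {q2} and {q5}.
The partition is now stable with 5 blocks: {q1,q7} | {q0,q4,q6} | {q3} | {q2} | {q5}.

5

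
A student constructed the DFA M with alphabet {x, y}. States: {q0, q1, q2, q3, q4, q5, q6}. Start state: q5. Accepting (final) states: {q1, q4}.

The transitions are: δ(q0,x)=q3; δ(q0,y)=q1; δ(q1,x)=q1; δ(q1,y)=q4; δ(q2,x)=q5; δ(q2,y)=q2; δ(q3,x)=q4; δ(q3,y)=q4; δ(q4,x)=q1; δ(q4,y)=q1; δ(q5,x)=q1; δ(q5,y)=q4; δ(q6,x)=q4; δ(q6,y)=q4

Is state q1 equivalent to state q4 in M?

Reachable states from the start: {q1,q4,q5}. Unreachable: {q0,q2,q3,q6} — drop them.
P0 = {q1,q4} | {q5}.
Stable partition: {q1,q4} | {q5} — 2 equivalence classes.
q1 and q4 lie in the same block of the stable partition, so they are equivalent — no string distinguishes them.

Yes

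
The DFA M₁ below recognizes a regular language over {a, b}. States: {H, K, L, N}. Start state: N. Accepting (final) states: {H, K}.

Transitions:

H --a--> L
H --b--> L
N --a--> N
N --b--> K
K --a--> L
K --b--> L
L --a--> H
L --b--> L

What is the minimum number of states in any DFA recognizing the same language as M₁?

Start with accepting vs non-accepting: {H,K} | {L,N}.
Refine {L,N} on symbol a: members go to different blocks, giving {L} and {N}.
The partition is now stable with 3 blocks: {H,K} | {L} | {N}.

3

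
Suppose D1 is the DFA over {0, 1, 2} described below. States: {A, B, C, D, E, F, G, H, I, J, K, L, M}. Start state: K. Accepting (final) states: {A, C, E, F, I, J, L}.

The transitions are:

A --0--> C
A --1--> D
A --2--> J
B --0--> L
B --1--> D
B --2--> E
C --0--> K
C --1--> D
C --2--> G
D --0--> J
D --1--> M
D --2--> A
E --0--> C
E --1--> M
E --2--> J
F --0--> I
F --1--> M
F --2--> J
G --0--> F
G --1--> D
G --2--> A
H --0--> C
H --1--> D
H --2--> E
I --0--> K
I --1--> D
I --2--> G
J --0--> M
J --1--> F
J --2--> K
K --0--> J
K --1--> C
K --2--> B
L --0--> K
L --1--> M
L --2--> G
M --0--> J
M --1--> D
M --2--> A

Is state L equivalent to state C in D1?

Yes

Reachable states from the start: {A,B,C,D,E,F,G,I,J,K,L,M}. Unreachable: {H} — drop them.
P0 = {A,C,E,F,I,J,L} | {B,D,G,K,M}.
Split {A,C,E,F,I,J,L} by δ(·,0) → {C,I,J,L} and {A,E,F}.
Refine {C,I,J,L} on symbol 1: members go to different blocks, giving {C,I,L} and {J}.
On input 0, block {B,D,G,K,M} splits into {D,K,M} and {B} and {G}.
Split {D,K,M} by δ(·,1) → {D,M} and {K}.
The partition is now stable with 7 blocks: {C,I,L} | {D,M} | {A,E,F} | {J} | {B} | {G} | {K}.
L and C lie in the same block of the stable partition, so they are equivalent — no string distinguishes them.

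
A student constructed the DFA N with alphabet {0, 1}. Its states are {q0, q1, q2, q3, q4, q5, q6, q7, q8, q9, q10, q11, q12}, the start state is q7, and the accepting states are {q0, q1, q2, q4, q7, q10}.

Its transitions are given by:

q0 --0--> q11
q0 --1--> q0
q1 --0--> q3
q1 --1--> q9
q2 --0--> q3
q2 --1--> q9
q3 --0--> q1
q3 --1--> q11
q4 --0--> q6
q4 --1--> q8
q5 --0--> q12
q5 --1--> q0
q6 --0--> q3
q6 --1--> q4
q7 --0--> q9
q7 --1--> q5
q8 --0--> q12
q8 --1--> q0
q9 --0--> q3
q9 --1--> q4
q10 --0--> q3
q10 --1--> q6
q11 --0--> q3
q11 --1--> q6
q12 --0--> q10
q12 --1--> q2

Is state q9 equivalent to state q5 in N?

Every state is reachable, so we keep all 13.
Initial partition by acceptance: {q0,q1,q2,q4,q7,q10} | {q3,q5,q6,q8,q9,q11,q12}.
Refine {q0,q1,q2,q4,q7,q10} on symbol 1: members go to different blocks, giving {q1,q2,q4,q7,q10} and {q0}.
Split {q3,q5,q6,q8,q9,q11,q12} by δ(·,0) → {q5,q6,q8,q9,q11} and {q3,q12}.
On input 0, block {q1,q2,q4,q7,q10} splits into {q1,q2,q10} and {q4,q7}.
On input 1, block {q5,q6,q8,q9,q11} splits into {q5,q8} and {q6,q9} and {q11}.
On input 1, block {q3,q12} splits into {q3} and {q12}.
Stable partition: {q1,q2,q10} | {q5,q8} | {q0} | {q3} | {q4,q7} | {q6,q9} | {q11} | {q12} — 8 equivalence classes.
q9 and q5 end up in different blocks, so they are distinguishable. For instance, the string '01' is accepted from only q5.

No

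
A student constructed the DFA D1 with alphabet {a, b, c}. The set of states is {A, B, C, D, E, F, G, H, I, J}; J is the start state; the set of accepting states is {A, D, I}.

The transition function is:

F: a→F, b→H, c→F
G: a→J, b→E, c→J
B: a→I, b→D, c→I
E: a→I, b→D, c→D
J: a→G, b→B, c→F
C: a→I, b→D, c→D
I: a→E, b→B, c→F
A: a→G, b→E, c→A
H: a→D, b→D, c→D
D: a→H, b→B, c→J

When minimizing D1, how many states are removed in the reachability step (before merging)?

No path from J leads to A, C; the other 8 states are all reachable.

2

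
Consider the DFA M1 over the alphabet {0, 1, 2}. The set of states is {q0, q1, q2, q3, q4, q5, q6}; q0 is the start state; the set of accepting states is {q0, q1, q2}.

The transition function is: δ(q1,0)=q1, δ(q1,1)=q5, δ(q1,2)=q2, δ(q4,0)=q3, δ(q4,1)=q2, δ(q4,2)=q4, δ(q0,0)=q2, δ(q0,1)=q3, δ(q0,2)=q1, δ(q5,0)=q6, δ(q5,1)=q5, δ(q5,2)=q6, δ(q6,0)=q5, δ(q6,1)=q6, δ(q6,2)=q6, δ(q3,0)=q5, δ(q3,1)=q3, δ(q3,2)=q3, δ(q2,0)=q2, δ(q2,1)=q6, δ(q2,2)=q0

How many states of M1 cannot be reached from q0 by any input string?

1

No path from q0 leads to q4; the other 6 states are all reachable.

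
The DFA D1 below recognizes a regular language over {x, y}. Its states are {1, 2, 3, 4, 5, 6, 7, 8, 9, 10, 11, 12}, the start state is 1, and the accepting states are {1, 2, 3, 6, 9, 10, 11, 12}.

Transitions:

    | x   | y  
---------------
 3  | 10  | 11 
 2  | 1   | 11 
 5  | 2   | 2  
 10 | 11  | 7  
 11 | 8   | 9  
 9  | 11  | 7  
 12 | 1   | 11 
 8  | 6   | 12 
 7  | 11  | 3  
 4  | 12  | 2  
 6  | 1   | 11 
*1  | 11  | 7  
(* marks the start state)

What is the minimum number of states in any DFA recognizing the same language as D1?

States {2,4,5} cannot be reached from the start state, so discard them.
Initial partition by acceptance: {1,3,6,9,10,11,12} | {7,8}.
Refine {1,3,6,9,10,11,12} on symbol x: members go to different blocks, giving {1,3,6,9,10,12} and {11}.
Refine {1,3,6,9,10,12} on symbol x: members go to different blocks, giving {1,9,10} and {3,6,12}.
On input x, block {7,8} splits into {7} and {8}.
The partition is now stable with 5 blocks: {1,9,10} | {7} | {11} | {3,6,12} | {8}.

5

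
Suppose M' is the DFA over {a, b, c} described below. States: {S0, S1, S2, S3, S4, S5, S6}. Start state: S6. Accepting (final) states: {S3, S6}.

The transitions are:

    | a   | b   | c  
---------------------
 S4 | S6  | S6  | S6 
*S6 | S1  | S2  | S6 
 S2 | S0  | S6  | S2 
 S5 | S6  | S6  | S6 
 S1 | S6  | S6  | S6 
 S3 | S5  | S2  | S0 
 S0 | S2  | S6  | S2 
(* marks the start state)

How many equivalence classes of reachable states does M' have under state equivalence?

States {S3,S4,S5} cannot be reached from the start state, so discard them.
P0 = {S6} | {S0,S1,S2}.
On input a, block {S0,S1,S2} splits into {S0,S2} and {S1}.
The partition is now stable with 3 blocks: {S6} | {S0,S2} | {S1}.

3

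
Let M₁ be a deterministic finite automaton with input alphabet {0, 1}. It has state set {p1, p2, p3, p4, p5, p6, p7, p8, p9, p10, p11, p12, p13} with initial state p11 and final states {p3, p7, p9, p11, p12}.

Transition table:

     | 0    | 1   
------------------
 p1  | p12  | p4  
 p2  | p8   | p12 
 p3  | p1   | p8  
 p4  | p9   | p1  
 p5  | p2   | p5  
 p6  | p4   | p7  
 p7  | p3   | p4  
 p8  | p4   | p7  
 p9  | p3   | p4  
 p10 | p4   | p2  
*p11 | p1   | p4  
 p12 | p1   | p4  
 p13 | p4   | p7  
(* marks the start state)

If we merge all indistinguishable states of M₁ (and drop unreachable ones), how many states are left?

6

First remove the unreachable states {p2,p5,p6,p10,p13}; 8 states remain.
Initial partition by acceptance: {p3,p7,p9,p11,p12} | {p1,p4,p8}.
Split {p3,p7,p9,p11,p12} by δ(·,0) → {p3,p11,p12} and {p7,p9}.
Split {p1,p4,p8} by δ(·,0) → {p1} and {p4} and {p8}.
Split {p3,p11,p12} by δ(·,1) → {p11,p12} and {p3}.
No further refinement is possible. Final partition (6 blocks): {p11,p12} | {p1} | {p7,p9} | {p4} | {p8} | {p3}.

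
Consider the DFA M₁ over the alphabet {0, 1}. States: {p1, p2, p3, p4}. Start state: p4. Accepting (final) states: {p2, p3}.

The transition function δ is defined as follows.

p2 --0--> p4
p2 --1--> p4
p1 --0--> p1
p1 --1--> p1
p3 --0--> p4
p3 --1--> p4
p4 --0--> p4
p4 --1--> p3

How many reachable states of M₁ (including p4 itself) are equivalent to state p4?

1

States {p1,p2} cannot be reached from the start state, so discard them.
Start with accepting vs non-accepting: {p3} | {p4}.
Stable partition: {p3} | {p4} — 2 equivalence classes.
State p4 belongs to the block {p4}, which has 1 states.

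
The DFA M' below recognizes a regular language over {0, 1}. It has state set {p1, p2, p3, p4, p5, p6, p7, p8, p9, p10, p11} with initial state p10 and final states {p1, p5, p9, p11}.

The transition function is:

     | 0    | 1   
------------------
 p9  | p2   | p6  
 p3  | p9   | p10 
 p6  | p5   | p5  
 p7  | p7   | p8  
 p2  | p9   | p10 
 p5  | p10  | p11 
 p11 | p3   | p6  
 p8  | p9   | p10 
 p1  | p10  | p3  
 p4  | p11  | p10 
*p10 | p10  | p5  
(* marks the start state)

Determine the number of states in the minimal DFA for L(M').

5

First remove the unreachable states {p1,p4,p7,p8}; 7 states remain.
Initial partition by acceptance: {p5,p9,p11} | {p2,p3,p6,p10}.
Split {p5,p9,p11} by δ(·,1) → {p9,p11} and {p5}.
On input 0, block {p2,p3,p6,p10} splits into {p2,p3} and {p6} and {p10}.
Stable partition: {p9,p11} | {p2,p3} | {p5} | {p6} | {p10} — 5 equivalence classes.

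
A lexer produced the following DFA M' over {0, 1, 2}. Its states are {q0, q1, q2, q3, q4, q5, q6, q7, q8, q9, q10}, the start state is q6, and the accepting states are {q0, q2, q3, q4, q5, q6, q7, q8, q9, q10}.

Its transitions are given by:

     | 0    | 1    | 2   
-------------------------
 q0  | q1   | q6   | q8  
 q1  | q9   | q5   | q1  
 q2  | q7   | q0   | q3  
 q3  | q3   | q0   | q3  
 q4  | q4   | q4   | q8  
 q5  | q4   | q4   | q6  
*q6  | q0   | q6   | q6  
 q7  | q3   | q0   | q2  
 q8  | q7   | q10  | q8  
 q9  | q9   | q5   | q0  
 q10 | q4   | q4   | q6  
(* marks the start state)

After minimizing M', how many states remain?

Initial partition by acceptance: {q0,q2,q3,q4,q5,q6,q7,q8,q9,q10} | {q1}.
Split {q0,q2,q3,q4,q5,q6,q7,q8,q9,q10} by δ(·,0) → {q2,q3,q4,q5,q6,q7,q8,q9,q10} and {q0}.
On input 0, block {q2,q3,q4,q5,q6,q7,q8,q9,q10} splits into {q2,q3,q4,q5,q7,q8,q9,q10} and {q6}.
Refine {q2,q3,q4,q5,q7,q8,q9,q10} on symbol 1: members go to different blocks, giving {q4,q5,q8,q9,q10} and {q2,q3,q7}.
Split {q4,q5,q8,q9,q10} by δ(·,0) → {q4,q5,q9,q10} and {q8}.
Split {q4,q5,q9,q10} by δ(·,2) → {q5,q10} and {q4} and {q9}.
No further refinement is possible. Final partition (8 blocks): {q5,q10} | {q1} | {q0} | {q6} | {q2,q3,q7} | {q8} | {q4} | {q9}.

8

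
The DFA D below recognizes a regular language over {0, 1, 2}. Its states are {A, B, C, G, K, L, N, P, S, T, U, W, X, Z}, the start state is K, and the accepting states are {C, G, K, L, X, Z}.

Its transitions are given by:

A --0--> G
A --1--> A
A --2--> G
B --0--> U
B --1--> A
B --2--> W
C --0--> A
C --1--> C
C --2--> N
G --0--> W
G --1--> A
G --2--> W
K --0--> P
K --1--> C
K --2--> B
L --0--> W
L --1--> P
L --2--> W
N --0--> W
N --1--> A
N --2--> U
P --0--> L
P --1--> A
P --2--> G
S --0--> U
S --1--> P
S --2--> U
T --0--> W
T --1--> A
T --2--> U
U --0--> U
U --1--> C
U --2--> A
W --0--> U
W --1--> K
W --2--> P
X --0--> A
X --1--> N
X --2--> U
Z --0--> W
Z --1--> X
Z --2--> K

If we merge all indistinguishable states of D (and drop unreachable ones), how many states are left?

5

States {S,T,X,Z} cannot be reached from the start state, so discard them.
P0 = {C,G,K,L} | {A,B,N,P,U,W}.
Refine {C,G,K,L} on symbol 1: members go to different blocks, giving {G,L} and {C,K}.
Refine {A,B,N,P,U,W} on symbol 0: members go to different blocks, giving {B,N,U,W} and {A,P}.
Split {B,N,U,W} by δ(·,1) → {B,N} and {U,W}.
The partition is now stable with 5 blocks: {G,L} | {B,N} | {C,K} | {A,P} | {U,W}.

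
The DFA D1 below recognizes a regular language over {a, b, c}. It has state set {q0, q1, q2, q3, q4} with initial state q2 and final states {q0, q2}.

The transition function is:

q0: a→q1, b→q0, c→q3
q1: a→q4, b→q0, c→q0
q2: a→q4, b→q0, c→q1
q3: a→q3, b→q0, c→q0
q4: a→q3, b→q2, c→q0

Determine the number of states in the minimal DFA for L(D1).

2

All states are reachable from the start state.
Start with accepting vs non-accepting: {q0,q2} | {q1,q3,q4}.
Stable partition: {q0,q2} | {q1,q3,q4} — 2 equivalence classes.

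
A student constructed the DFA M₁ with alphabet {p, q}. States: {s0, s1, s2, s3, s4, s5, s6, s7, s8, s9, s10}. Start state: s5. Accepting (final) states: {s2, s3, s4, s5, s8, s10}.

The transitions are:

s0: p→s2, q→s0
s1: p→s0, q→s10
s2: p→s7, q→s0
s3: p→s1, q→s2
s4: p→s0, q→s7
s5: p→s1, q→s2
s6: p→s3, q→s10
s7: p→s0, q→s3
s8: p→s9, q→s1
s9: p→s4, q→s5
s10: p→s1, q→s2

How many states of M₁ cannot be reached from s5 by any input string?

4

BFS from s5 reaches {s0, s1, s2, s3, s5, s7, s10}; the 4 state(s) s4, s6, s8, s9 are never visited.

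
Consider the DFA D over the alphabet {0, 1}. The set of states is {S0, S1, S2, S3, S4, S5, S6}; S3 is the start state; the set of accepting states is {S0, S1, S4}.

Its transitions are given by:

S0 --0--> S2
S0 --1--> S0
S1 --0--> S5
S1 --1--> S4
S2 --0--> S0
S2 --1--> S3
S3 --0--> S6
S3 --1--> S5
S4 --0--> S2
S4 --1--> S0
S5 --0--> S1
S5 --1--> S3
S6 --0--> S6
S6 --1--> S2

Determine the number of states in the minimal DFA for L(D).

Every state is reachable, so we keep all 7.
P0 = {S0,S1,S4} | {S2,S3,S5,S6}.
On input 0, block {S2,S3,S5,S6} splits into {S2,S5} and {S3,S6}.
Stable partition: {S0,S1,S4} | {S2,S5} | {S3,S6} — 3 equivalence classes.

3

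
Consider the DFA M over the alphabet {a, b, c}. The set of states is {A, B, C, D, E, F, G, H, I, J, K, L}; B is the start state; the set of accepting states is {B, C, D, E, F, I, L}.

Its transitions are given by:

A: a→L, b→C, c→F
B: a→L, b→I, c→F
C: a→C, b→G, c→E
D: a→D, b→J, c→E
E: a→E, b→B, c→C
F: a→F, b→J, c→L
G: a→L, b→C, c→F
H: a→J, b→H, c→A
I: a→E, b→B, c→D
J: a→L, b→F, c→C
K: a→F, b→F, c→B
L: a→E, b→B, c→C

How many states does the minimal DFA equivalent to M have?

States {A,H,K} cannot be reached from the start state, so discard them.
Start with accepting vs non-accepting: {B,C,D,E,F,I,L} | {G,J}.
Split {B,C,D,E,F,I,L} by δ(·,b) → {B,E,I,L} and {C,D,F}.
No further refinement is possible. Final partition (3 blocks): {B,E,I,L} | {G,J} | {C,D,F}.

3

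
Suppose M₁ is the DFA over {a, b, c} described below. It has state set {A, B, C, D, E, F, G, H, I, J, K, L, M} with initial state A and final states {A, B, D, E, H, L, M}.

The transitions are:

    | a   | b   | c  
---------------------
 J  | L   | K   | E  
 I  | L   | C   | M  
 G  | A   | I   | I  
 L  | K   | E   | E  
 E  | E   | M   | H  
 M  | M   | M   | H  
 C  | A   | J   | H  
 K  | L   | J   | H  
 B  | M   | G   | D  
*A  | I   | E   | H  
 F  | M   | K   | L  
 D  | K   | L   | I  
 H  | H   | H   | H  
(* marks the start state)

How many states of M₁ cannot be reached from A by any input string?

BFS from A reaches {A, C, E, H, I, J, K, L, M}; the 4 state(s) B, D, F, G are never visited.

4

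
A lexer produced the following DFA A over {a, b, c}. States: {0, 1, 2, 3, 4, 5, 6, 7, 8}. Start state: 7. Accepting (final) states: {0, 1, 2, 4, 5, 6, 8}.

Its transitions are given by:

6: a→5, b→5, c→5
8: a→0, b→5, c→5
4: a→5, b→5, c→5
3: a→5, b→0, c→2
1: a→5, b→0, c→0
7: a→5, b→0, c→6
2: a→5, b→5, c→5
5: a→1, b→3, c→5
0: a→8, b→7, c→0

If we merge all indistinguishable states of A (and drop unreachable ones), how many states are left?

3

First remove the unreachable states {4}; 8 states remain.
Start with accepting vs non-accepting: {0,1,2,5,6,8} | {3,7}.
On input b, block {0,1,2,5,6,8} splits into {1,2,6,8} and {0,5}.
Stable partition: {1,2,6,8} | {3,7} | {0,5} — 3 equivalence classes.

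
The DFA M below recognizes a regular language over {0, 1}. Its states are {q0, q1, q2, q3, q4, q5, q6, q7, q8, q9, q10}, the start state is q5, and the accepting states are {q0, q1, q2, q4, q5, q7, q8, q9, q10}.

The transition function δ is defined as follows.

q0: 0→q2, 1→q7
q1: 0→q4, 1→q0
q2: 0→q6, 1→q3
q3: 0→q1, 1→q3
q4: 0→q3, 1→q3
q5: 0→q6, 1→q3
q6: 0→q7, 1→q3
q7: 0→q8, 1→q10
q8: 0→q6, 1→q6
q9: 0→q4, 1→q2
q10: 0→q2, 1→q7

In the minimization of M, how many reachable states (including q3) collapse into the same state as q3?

2

First remove the unreachable states {q9}; 10 states remain.
Initial partition by acceptance: {q0,q1,q2,q4,q5,q7,q8,q10} | {q3,q6}.
Split {q0,q1,q2,q4,q5,q7,q8,q10} by δ(·,0) → {q0,q1,q7,q10} and {q2,q4,q5,q8}.
Stable partition: {q0,q1,q7,q10} | {q3,q6} | {q2,q4,q5,q8} — 3 equivalence classes.
State q3 belongs to the block {q3,q6}, which has 2 states.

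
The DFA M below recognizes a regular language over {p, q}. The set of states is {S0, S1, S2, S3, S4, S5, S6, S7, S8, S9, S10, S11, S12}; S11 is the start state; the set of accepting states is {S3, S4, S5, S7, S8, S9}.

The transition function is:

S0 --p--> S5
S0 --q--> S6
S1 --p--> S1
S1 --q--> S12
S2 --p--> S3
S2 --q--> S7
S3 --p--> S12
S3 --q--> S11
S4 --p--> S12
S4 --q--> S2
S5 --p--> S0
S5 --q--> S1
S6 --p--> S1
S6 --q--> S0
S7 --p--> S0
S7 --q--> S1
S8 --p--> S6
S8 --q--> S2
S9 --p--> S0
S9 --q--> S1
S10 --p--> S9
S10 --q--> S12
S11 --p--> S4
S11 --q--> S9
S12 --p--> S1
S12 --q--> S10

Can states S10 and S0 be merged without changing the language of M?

Reachable states from the start: {S0,S1,S2,S3,S4,S5,S6,S7,S9,S10,S11,S12}. Unreachable: {S8} — drop them.
Initial partition by acceptance: {S3,S4,S5,S7,S9} | {S0,S1,S2,S6,S10,S11,S12}.
Split {S0,S1,S2,S6,S10,S11,S12} by δ(·,p) → {S0,S2,S10,S11} and {S1,S6,S12}.
Split {S3,S4,S5,S7,S9} by δ(·,p) → {S5,S7,S9} and {S3,S4}.
Split {S0,S2,S10,S11} by δ(·,p) → {S0,S10} and {S2,S11}.
Refine {S1,S6,S12} on symbol q: members go to different blocks, giving {S6,S12} and {S1}.
The partition is now stable with 6 blocks: {S5,S7,S9} | {S0,S10} | {S6,S12} | {S3,S4} | {S2,S11} | {S1}.
S10 and S0 lie in the same block of the stable partition, so they are equivalent — no string distinguishes them.

Yes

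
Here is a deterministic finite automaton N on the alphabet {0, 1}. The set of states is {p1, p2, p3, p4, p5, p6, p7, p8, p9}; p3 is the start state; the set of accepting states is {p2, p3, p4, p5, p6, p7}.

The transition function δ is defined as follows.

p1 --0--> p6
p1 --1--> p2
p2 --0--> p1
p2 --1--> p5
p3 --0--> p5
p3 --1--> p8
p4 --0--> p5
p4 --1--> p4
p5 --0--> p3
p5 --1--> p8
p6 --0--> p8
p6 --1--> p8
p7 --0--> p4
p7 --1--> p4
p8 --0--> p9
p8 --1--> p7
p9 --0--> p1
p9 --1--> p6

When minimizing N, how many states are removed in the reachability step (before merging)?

Exploring from p3, all states are eventually visited, so none are unreachable.

0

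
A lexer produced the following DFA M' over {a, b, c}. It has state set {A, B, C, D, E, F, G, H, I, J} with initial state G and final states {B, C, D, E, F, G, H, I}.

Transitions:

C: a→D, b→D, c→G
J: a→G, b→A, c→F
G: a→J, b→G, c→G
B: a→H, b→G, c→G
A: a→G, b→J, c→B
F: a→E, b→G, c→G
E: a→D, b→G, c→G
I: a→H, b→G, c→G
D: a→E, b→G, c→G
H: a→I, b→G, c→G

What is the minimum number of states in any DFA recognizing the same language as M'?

3

First remove the unreachable states {C}; 9 states remain.
Initial partition by acceptance: {B,D,E,F,G,H,I} | {A,J}.
Split {B,D,E,F,G,H,I} by δ(·,a) → {B,D,E,F,H,I} and {G}.
Stable partition: {B,D,E,F,H,I} | {A,J} | {G} — 3 equivalence classes.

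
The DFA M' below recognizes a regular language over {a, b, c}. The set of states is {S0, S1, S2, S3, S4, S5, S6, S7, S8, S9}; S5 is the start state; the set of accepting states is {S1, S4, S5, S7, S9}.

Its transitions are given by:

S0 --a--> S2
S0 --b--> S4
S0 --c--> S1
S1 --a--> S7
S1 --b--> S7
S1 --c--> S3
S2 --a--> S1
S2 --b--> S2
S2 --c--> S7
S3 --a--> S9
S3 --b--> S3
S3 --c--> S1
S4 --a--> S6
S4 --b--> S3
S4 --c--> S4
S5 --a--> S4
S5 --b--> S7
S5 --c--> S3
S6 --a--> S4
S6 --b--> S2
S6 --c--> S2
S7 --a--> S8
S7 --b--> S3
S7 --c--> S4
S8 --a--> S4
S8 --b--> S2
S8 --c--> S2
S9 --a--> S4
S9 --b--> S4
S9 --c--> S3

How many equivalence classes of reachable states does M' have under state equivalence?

Reachable states from the start: {S1,S2,S3,S4,S5,S6,S7,S8,S9}. Unreachable: {S0} — drop them.
Start with accepting vs non-accepting: {S1,S4,S5,S7,S9} | {S2,S3,S6,S8}.
On input a, block {S1,S4,S5,S7,S9} splits into {S1,S5,S9} and {S4,S7}.
On input a, block {S2,S3,S6,S8} splits into {S2,S3} and {S6,S8}.
On input c, block {S2,S3} splits into {S2} and {S3}.
The partition is now stable with 5 blocks: {S1,S5,S9} | {S2} | {S4,S7} | {S6,S8} | {S3}.

5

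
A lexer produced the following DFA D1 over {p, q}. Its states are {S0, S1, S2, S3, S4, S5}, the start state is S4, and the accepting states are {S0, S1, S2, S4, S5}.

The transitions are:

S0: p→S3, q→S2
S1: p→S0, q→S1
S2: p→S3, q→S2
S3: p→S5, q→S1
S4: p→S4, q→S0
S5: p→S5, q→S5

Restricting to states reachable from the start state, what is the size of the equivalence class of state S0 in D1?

2

P0 = {S0,S1,S2,S4,S5} | {S3}.
Refine {S0,S1,S2,S4,S5} on symbol p: members go to different blocks, giving {S1,S4,S5} and {S0,S2}.
On input p, block {S1,S4,S5} splits into {S4,S5} and {S1}.
Split {S4,S5} by δ(·,q) → {S4} and {S5}.
Stable partition: {S4} | {S3} | {S0,S2} | {S1} | {S5} — 5 equivalence classes.
State S0 belongs to the block {S0,S2}, which has 2 states.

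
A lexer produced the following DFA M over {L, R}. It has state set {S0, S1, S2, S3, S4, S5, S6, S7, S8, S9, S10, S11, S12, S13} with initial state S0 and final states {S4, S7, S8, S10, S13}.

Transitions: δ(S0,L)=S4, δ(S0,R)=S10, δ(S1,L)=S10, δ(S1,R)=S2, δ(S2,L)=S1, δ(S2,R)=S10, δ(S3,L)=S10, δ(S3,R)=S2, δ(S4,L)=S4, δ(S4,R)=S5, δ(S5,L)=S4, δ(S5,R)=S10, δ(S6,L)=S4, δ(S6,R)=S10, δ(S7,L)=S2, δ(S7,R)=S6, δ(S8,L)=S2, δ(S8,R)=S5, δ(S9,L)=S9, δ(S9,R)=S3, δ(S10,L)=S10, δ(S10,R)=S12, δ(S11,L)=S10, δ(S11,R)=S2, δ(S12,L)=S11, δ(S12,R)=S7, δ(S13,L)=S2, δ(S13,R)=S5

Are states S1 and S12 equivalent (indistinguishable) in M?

No

States {S3,S8,S9,S13} cannot be reached from the start state, so discard them.
P0 = {S4,S7,S10} | {S0,S1,S2,S5,S6,S11,S12}.
Refine {S4,S7,S10} on symbol L: members go to different blocks, giving {S4,S10} and {S7}.
On input L, block {S0,S1,S2,S5,S6,S11,S12} splits into {S0,S1,S5,S6,S11} and {S2,S12}.
Refine {S4,S10} on symbol R: members go to different blocks, giving {S4} and {S10}.
On input L, block {S0,S1,S5,S6,S11} splits into {S0,S5,S6} and {S1,S11}.
Refine {S2,S12} on symbol R: members go to different blocks, giving {S2} and {S12}.
No further refinement is possible. Final partition (7 blocks): {S4} | {S0,S5,S6} | {S7} | {S2} | {S10} | {S1,S11} | {S12}.
S1 and S12 end up in different blocks, so they are distinguishable. For instance, the string 'L' is accepted from only S1.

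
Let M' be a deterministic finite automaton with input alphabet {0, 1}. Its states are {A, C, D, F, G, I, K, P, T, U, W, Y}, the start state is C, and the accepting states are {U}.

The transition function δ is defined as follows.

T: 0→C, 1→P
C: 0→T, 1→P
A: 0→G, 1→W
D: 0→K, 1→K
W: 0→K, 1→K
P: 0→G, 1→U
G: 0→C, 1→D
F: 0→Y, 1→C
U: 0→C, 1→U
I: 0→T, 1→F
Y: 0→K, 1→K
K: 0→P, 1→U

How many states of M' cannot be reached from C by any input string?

5

BFS from C reaches {C, D, G, K, P, T, U}; the 5 state(s) A, F, I, W, Y are never visited.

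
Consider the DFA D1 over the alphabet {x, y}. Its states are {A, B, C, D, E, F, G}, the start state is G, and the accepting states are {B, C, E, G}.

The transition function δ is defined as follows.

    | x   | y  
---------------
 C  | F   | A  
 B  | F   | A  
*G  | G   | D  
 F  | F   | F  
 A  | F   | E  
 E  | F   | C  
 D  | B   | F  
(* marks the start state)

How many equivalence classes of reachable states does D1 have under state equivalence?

Every state is reachable, so we keep all 7.
Initial partition by acceptance: {B,C,E,G} | {A,D,F}.
Refine {B,C,E,G} on symbol x: members go to different blocks, giving {B,C,E} and {G}.
On input y, block {B,C,E} splits into {B,C} and {E}.
On input x, block {A,D,F} splits into {A,F} and {D}.
On input y, block {A,F} splits into {A} and {F}.
Stable partition: {B,C} | {A} | {G} | {E} | {D} | {F} — 6 equivalence classes.

6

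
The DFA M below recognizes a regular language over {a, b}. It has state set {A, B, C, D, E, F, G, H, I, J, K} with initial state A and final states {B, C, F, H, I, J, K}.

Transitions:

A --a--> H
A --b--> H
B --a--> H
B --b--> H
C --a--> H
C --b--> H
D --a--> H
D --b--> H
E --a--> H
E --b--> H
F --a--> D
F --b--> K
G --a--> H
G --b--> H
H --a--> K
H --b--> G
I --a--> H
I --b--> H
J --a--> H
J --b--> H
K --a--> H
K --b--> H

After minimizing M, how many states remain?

First remove the unreachable states {B,C,D,E,F,I,J}; 4 states remain.
Start with accepting vs non-accepting: {H,K} | {A,G}.
On input b, block {H,K} splits into {H} and {K}.
No further refinement is possible. Final partition (3 blocks): {H} | {A,G} | {K}.

3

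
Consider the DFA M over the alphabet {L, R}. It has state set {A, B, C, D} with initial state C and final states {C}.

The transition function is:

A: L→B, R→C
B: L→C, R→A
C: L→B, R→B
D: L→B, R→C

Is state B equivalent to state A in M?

No

States {D} cannot be reached from the start state, so discard them.
Start with accepting vs non-accepting: {C} | {A,B}.
Refine {A,B} on symbol L: members go to different blocks, giving {A} and {B}.
Stable partition: {C} | {A} | {B} — 3 equivalence classes.
B and A end up in different blocks, so they are distinguishable. For instance, the string 'L' is accepted from only B.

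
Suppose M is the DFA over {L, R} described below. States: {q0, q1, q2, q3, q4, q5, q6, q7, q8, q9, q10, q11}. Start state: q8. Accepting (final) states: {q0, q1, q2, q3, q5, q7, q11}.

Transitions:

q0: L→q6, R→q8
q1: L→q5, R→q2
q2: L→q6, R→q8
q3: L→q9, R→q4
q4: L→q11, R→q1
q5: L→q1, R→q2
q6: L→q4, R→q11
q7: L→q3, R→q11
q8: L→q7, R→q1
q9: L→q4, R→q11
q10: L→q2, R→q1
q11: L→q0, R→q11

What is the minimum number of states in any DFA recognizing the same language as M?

5

States {q10} cannot be reached from the start state, so discard them.
Start with accepting vs non-accepting: {q0,q1,q2,q3,q5,q7,q11} | {q4,q6,q8,q9}.
On input L, block {q0,q1,q2,q3,q5,q7,q11} splits into {q1,q5,q7,q11} and {q0,q2,q3}.
On input L, block {q1,q5,q7,q11} splits into {q1,q5} and {q7,q11}.
Refine {q4,q6,q8,q9} on symbol L: members go to different blocks, giving {q4,q8} and {q6,q9}.
The partition is now stable with 5 blocks: {q1,q5} | {q4,q8} | {q0,q2,q3} | {q7,q11} | {q6,q9}.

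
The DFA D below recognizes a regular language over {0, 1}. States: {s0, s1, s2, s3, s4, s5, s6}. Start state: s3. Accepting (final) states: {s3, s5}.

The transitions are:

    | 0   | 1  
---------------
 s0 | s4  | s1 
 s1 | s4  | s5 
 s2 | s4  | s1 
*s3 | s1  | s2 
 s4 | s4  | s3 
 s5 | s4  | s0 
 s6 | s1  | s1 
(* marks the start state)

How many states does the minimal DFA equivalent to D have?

3

First remove the unreachable states {s6}; 6 states remain.
Initial partition by acceptance: {s3,s5} | {s0,s1,s2,s4}.
On input 1, block {s0,s1,s2,s4} splits into {s0,s2} and {s1,s4}.
No further refinement is possible. Final partition (3 blocks): {s3,s5} | {s0,s2} | {s1,s4}.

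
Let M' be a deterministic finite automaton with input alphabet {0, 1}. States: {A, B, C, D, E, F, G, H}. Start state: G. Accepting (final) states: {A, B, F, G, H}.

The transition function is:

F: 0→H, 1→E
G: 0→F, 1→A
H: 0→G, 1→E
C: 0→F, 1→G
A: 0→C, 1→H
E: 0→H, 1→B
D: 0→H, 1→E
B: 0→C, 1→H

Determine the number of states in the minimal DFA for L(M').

6

Reachable states from the start: {A,B,C,E,F,G,H}. Unreachable: {D} — drop them.
Initial partition by acceptance: {A,B,F,G,H} | {C,E}.
Split {A,B,F,G,H} by δ(·,0) → {F,G,H} and {A,B}.
On input 1, block {F,G,H} splits into {F,H} and {G}.
Refine {F,H} on symbol 0: members go to different blocks, giving {F} and {H}.
Split {C,E} by δ(·,0) → {C} and {E}.
No further refinement is possible. Final partition (6 blocks): {F} | {C} | {A,B} | {G} | {H} | {E}.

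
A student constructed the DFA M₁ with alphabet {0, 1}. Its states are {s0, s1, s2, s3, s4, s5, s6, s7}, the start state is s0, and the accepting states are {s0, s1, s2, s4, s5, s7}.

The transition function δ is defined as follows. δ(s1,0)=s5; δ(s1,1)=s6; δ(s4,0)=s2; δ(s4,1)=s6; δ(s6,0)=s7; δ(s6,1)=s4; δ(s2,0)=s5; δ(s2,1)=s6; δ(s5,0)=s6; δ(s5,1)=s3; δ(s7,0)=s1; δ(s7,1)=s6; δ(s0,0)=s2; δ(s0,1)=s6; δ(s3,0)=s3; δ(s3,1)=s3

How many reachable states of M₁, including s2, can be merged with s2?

Every state is reachable, so we keep all 8.
P0 = {s0,s1,s2,s4,s5,s7} | {s3,s6}.
Refine {s0,s1,s2,s4,s5,s7} on symbol 0: members go to different blocks, giving {s0,s1,s2,s4,s7} and {s5}.
Refine {s0,s1,s2,s4,s7} on symbol 0: members go to different blocks, giving {s0,s4,s7} and {s1,s2}.
On input 0, block {s3,s6} splits into {s3} and {s6}.
No further refinement is possible. Final partition (5 blocks): {s0,s4,s7} | {s3} | {s5} | {s1,s2} | {s6}.
State s2 belongs to the block {s1,s2}, which has 2 states.

2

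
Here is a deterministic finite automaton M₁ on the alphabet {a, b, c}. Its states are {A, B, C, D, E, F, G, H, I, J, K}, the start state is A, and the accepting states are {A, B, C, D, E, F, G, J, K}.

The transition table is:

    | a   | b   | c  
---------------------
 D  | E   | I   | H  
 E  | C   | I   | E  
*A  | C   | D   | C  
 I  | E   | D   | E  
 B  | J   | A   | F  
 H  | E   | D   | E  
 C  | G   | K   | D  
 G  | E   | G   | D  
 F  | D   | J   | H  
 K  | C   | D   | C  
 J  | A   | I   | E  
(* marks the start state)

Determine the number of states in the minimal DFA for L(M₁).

6

Reachable states from the start: {A,C,D,E,G,H,I,K}. Unreachable: {B,F,J} — drop them.
Initial partition by acceptance: {A,C,D,E,G,K} | {H,I}.
Refine {A,C,D,E,G,K} on symbol b: members go to different blocks, giving {A,C,G,K} and {D,E}.
On input a, block {A,C,G,K} splits into {A,C,K} and {G}.
Refine {A,C,K} on symbol a: members go to different blocks, giving {A,K} and {C}.
On input a, block {D,E} splits into {D} and {E}.
Stable partition: {A,K} | {H,I} | {D} | {G} | {C} | {E} — 6 equivalence classes.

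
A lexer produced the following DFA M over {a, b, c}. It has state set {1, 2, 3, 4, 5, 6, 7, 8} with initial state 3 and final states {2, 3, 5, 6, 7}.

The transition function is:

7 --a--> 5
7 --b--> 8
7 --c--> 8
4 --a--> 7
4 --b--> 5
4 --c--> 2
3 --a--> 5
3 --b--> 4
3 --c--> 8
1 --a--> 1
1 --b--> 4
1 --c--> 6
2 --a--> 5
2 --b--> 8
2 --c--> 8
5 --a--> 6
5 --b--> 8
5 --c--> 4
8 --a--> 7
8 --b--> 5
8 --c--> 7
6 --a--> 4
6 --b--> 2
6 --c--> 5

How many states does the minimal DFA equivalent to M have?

States {1} cannot be reached from the start state, so discard them.
P0 = {2,3,5,6,7} | {4,8}.
Split {2,3,5,6,7} by δ(·,a) → {2,3,5,7} and {6}.
Refine {2,3,5,7} on symbol a: members go to different blocks, giving {2,3,7} and {5}.
No further refinement is possible. Final partition (4 blocks): {2,3,7} | {4,8} | {6} | {5}.

4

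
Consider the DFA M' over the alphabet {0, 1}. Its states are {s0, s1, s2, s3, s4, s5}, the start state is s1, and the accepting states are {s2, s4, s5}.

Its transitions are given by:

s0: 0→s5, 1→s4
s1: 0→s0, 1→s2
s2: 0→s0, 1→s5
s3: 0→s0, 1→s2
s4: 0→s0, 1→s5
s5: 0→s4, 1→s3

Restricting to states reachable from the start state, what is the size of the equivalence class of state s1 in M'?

All states are reachable from the start state.
P0 = {s2,s4,s5} | {s0,s1,s3}.
Refine {s2,s4,s5} on symbol 0: members go to different blocks, giving {s2,s4} and {s5}.
Refine {s0,s1,s3} on symbol 0: members go to different blocks, giving {s1,s3} and {s0}.
The partition is now stable with 4 blocks: {s2,s4} | {s1,s3} | {s5} | {s0}.
The equivalence class containing s1 is {s1,s3}, of size 2.

2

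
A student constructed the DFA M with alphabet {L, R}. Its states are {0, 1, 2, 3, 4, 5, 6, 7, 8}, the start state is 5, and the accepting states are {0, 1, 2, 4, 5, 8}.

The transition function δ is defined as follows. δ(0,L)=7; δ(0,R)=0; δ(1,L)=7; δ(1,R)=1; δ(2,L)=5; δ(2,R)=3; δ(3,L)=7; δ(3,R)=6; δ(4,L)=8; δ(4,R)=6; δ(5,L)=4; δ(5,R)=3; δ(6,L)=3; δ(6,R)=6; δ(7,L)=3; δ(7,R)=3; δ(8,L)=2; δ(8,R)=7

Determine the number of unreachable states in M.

2

BFS from 5 reaches {2, 3, 4, 5, 6, 7, 8}; the 2 state(s) 0, 1 are never visited.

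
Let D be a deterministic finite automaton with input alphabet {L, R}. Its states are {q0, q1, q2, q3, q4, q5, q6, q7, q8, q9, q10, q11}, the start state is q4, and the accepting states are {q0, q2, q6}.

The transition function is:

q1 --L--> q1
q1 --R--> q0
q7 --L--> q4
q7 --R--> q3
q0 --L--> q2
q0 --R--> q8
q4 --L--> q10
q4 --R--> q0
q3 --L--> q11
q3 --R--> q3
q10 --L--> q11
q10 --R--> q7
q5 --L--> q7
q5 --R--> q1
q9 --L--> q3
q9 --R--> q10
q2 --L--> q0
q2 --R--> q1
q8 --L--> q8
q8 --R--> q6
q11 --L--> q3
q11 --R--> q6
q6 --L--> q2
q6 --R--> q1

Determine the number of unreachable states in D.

2

BFS from q4 reaches {q0, q1, q2, q3, q4, q6, q7, q8, q10, q11}; the 2 state(s) q5, q9 are never visited.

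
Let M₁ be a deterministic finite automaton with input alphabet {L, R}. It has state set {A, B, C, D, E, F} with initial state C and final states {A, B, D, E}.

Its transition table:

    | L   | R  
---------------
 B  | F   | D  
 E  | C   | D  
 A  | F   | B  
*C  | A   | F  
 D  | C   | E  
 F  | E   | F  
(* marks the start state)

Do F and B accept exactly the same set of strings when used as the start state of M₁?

No

Every state is reachable, so we keep all 6.
Start with accepting vs non-accepting: {A,B,D,E} | {C,F}.
Stable partition: {A,B,D,E} | {C,F} — 2 equivalence classes.
F and B end up in different blocks, so they are distinguishable. For instance, the string 'ε' is accepted from only B.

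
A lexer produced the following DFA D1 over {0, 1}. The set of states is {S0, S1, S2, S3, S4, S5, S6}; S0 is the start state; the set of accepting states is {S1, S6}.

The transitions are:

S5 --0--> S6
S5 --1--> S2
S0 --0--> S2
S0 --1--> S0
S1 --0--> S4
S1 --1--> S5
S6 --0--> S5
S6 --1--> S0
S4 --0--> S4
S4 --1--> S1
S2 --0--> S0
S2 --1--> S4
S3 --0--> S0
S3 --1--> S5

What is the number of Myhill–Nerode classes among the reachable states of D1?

First remove the unreachable states {S3}; 6 states remain.
P0 = {S1,S6} | {S0,S2,S4,S5}.
Refine {S0,S2,S4,S5} on symbol 0: members go to different blocks, giving {S0,S2,S4} and {S5}.
Split {S1,S6} by δ(·,0) → {S1} and {S6}.
On input 1, block {S0,S2,S4} splits into {S0,S2} and {S4}.
Split {S0,S2} by δ(·,1) → {S0} and {S2}.
No further refinement is possible. Final partition (6 blocks): {S1} | {S0} | {S5} | {S6} | {S4} | {S2}.

6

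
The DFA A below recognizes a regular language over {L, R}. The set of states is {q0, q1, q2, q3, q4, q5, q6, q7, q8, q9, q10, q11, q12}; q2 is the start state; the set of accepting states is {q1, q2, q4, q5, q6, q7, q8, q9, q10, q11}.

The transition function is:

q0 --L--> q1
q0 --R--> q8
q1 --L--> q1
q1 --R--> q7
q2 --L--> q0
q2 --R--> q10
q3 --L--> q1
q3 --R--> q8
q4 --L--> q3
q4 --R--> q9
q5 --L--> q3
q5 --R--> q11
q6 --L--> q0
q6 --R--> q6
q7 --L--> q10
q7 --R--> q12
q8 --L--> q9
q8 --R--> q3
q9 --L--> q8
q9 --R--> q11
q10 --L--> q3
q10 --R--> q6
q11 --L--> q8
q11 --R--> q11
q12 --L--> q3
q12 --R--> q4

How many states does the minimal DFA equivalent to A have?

8

Reachable states from the start: {q0,q1,q2,q3,q4,q6,q7,q8,q9,q10,q11,q12}. Unreachable: {q5} — drop them.
P0 = {q1,q2,q4,q6,q7,q8,q9,q10,q11} | {q0,q3,q12}.
Split {q1,q2,q4,q6,q7,q8,q9,q10,q11} by δ(·,L) → {q1,q7,q8,q9,q11} and {q2,q4,q6,q10}.
On input L, block {q1,q7,q8,q9,q11} splits into {q1,q8,q9,q11} and {q7}.
On input R, block {q1,q8,q9,q11} splits into {q9,q11} and {q1} and {q8}.
Split {q0,q3,q12} by δ(·,L) → {q0,q3} and {q12}.
Split {q2,q4,q6,q10} by δ(·,R) → {q2,q6,q10} and {q4}.
No further refinement is possible. Final partition (8 blocks): {q9,q11} | {q0,q3} | {q2,q6,q10} | {q7} | {q1} | {q8} | {q12} | {q4}.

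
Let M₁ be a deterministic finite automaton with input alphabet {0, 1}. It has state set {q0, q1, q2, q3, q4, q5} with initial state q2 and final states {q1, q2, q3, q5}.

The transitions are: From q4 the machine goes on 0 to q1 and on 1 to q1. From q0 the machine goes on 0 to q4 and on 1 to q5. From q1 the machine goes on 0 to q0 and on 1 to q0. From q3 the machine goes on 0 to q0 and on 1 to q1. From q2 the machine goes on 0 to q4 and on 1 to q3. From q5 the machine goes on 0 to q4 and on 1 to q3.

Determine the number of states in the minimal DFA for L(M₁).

Every state is reachable, so we keep all 6.
P0 = {q1,q2,q3,q5} | {q0,q4}.
Split {q1,q2,q3,q5} by δ(·,1) → {q2,q3,q5} and {q1}.
On input 1, block {q2,q3,q5} splits into {q2,q5} and {q3}.
Split {q0,q4} by δ(·,0) → {q0} and {q4}.
Stable partition: {q2,q5} | {q0} | {q1} | {q3} | {q4} — 5 equivalence classes.

5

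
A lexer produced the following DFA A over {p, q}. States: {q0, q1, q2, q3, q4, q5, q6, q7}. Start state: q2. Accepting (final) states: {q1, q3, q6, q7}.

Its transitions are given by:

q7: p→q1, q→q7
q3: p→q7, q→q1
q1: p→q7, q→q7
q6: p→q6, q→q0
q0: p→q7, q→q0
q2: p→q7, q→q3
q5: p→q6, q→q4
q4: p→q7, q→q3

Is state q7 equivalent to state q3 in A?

Yes

States {q0,q4,q5,q6} cannot be reached from the start state, so discard them.
Initial partition by acceptance: {q1,q3,q7} | {q2}.
Stable partition: {q1,q3,q7} | {q2} — 2 equivalence classes.
q7 and q3 lie in the same block of the stable partition, so they are equivalent — no string distinguishes them.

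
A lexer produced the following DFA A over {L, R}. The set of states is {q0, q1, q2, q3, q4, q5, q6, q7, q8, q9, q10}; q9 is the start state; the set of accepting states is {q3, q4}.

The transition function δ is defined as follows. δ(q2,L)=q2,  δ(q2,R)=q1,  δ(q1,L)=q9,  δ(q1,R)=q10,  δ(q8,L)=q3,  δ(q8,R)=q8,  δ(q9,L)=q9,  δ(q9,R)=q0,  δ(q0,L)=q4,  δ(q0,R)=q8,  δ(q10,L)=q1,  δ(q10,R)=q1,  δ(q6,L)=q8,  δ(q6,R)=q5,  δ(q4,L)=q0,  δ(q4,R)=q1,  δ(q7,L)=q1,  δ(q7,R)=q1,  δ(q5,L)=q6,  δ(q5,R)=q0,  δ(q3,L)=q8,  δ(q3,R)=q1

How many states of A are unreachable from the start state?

Starting at q9 and following transitions, the reachable set is {q0, q1, q3, q4, q8, q9, q10}. That leaves q2, q5, q6, q7 unreachable — 4 in total.

4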